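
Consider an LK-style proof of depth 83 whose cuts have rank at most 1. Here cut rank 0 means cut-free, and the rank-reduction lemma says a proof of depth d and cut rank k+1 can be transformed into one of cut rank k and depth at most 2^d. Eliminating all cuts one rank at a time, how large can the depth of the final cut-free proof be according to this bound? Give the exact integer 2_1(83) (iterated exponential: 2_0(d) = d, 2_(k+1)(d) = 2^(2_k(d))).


Each rank reduction sends depth d to at most 2^d; cut rank r needs r reductions.
2_0(83) = 83
2_1(83) = 2^83 = 9671406556917033397649408
Cut-free depth bound = 9671406556917033397649408

9671406556917033397649408


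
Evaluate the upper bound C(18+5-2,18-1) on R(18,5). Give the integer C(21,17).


R(18,5) <= C(18+5-2, 18-1) = C(21, 17)
C(21, 17) = 21! / (17! * 4!)
= 5985

5985


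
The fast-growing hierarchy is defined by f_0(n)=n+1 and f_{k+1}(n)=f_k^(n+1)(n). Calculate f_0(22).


f_0(22) = 22 + 1 = 23

23


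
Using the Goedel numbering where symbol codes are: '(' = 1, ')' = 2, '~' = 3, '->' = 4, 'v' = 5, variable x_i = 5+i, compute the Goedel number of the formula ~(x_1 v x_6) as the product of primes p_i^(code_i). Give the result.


Formula: ~(x_1 v x_6)
Symbol codes: [3, 1, 6, 5, 11, 2]
Primes: [2, 3, 5, 7, 11, 13]
p_1^3 = 2^3 = 8
p_2^1 = 3^1 = 3
p_3^6 = 5^6 = 15625
p_4^5 = 7^5 = 16807
p_5^11 = 11^11 = 285311670611
p_6^2 = 13^2 = 169
Product = 303897907089406504875000

303897907089406504875000


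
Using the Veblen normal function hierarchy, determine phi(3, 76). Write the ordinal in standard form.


phi(3, 76):
phi(3, beta) = eta_beta (the beta-th eta number, fixed point of zeta).
phi(3, 76) = eta_76

eta_76


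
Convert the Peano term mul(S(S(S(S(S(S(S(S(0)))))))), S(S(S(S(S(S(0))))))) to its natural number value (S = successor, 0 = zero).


mul(S^8(0), S^6(0)):
S^8(0) = 8
S^6(0) = 6
8 * 6 = 48

48


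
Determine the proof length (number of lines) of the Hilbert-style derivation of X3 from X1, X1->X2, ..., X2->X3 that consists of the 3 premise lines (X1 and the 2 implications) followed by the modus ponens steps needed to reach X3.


We have 3 premise lines: X1 and 2 implications.
Each implication is detached once by MP, giving 2 MP lines.
3 premise lines + 2 MP lines = 5 total lines.

5


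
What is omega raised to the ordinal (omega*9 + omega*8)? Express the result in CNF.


omega^(omega*9 + omega*8):
Both terms of the exponent have the same exponent 1, so they merge: omega*9 + omega*8 = omega*(9+8) = omega*17.
omega raised to a CNF ordinal is a single CNF term: Result = omega^(omega*17)

omega^(omega*17)


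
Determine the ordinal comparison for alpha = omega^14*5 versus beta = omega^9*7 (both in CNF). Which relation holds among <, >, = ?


Compare term by term from highest exponent:
alpha = omega^14*5
beta = omega^9*7
Term 1: alpha has omega^14*5, beta has omega^9*7
Result: alpha > beta

alpha > beta


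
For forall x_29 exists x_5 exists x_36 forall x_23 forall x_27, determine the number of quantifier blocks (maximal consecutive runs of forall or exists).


Alternations = 2.
Blocks = alternations + 1 = 3

3


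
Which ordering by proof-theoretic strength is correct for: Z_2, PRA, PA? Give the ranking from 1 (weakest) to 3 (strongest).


Ordering by consistency strength:
1. PRA
2. PA
3. Z_2


Z_2=3, PRA=1, PA=2


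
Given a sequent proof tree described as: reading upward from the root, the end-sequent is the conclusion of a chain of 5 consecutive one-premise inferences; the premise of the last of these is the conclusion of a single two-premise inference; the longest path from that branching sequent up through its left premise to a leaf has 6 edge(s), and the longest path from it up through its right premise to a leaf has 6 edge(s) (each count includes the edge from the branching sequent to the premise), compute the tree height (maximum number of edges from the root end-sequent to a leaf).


Longest path through the left premise: 6 edges (measured from the branching sequent)
Longest path through the right premise: 6 edges
Height of the subtree rooted at the branching sequent: max(6, 6) = 6
The branching sequent sits 5 edges above the root (the chain of one-premise inferences), so height = 6 + 5 = 11

11


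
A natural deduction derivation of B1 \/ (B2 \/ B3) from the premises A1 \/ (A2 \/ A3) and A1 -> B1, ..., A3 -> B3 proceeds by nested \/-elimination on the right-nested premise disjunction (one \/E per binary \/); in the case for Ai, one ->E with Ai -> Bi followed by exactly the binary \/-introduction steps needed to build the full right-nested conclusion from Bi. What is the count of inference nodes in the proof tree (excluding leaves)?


Constructive dilemma with 3 branches, all disjunctions right-nested:
- \/E: the premise has 2 binary \/, each eliminated once: 2 nodes.
- ->E: one per case (Ai with Ai -> Bi gives Bi): 3 nodes.
- \/I: in case i < n, Bi needs 1 step to form Bi \/ (B(i+1) \/ ...) and then i-1 steps to prepend B(i-1), ..., B1, i.e. i steps; in case i = n, B3 needs 2 prepend steps.
  \/I total = (1 + 2 + ... + 2) + 2 = 3 + 2 = 5 nodes.
Total = 2 + 3 + 5 = 10

10


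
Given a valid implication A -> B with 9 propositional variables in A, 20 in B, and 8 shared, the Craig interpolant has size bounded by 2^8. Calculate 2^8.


Shared atoms = 8
Craig interpolant size bound = 2^8
= 256

256


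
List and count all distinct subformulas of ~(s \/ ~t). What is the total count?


Formula: ~(s \/ ~t)
Subformulas found:
  1. s
  2. t
  3. ~t
  4. (s \/ ~t)
  5. ~(s \/ ~t)
Total distinct subformulas = 5

5


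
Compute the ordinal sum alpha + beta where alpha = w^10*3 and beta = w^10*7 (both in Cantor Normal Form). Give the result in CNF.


Ordinal addition w^10*3 + w^10*7:
Both terms have the same exponent 10.
w^e*c + w^e*d = w^e*(c+d).
Result = w^10*(3+7) = w^10*10

w^10*10


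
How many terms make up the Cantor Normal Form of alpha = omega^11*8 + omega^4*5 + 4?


CNF: omega^11*8 + omega^4*5 + 4
Count the summands separated by '+':
  term 1: omega^11*8
  term 2: omega^4*5
  term 3: 4
Total terms = 3

3


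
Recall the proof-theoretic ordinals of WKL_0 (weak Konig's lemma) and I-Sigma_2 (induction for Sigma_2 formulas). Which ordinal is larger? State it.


Proof-theoretic ordinal of WKL_0 (weak Konig's lemma): omega^omega
Proof-theoretic ordinal of I-Sigma_2 (induction for Sigma_2 formulas): omega^(omega^omega)
Comparing: omega^omega < omega^(omega^omega).
The larger ordinal is omega^(omega^omega) (from I-Sigma_2 (induction for Sigma_2 formulas)).

omega^(omega^omega)


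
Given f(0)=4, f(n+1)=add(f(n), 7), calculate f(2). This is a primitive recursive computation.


f(0) = 4
f(1) = add(f(0), 7) = add(4, 7) = 11
f(2) = add(f(1), 7) = add(11, 7) = 18


18


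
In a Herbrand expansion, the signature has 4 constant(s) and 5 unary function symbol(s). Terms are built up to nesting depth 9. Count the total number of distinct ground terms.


Herbrand terms by depth:
Depth 0: 4 constants
Depth 1: 20 new terms (running total: 24)
Depth 2: 100 new terms (running total: 124)
Depth 3: 500 new terms (running total: 624)
Depth 4: 2500 new terms (running total: 3124)
Depth 5: 12500 new terms (running total: 15624)
Depth 6: 62500 new terms (running total: 78124)
Depth 7: 312500 new terms (running total: 390624)
Depth 8: 1562500 new terms (running total: 1953124)
Depth 9: 7812500 new terms (running total: 9765624)
Total distinct ground terms = 9765624

9765624


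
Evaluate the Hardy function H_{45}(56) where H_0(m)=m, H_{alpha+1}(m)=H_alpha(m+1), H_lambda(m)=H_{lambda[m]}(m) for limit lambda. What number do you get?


H_45(56):
For finite ordinals k, H_k(n) = n + k (each successor step adds 1).
H_45(56) = 56 + 45 = 101

101


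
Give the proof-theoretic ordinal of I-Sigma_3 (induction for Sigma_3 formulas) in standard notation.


The proof-theoretic ordinal of I-Sigma_3 (induction for Sigma_3 formulas) is a standard result in ordinal analysis.
This ordinal is the supremum of order types of primitive recursive well-orderings
that the theory can prove to be well-ordered.
For I-Sigma_3 (induction for Sigma_3 formulas), the proof-theoretic ordinal is omega^(omega^(omega^omega)).

omega^(omega^(omega^omega))


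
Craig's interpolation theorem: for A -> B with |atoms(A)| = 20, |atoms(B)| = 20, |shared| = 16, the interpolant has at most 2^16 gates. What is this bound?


Shared atoms = 16
Craig interpolant size bound = 2^16
= 65536

65536


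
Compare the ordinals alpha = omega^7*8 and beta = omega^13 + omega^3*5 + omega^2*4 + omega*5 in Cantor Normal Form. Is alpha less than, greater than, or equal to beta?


Compare term by term from highest exponent:
alpha = omega^7*8
beta = omega^13 + omega^3*5 + omega^2*4 + omega*5
Term 1: alpha has omega^7*8, beta has omega^13*1
Term 2: alpha has omega^0*0, beta has omega^3*5
Term 3: alpha has omega^0*0, beta has omega^2*4
Term 4: alpha has omega^0*0, beta has omega^1*5
Result: alpha < beta

alpha < beta


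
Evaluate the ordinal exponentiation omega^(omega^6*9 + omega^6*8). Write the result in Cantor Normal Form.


omega^(omega^6*9 + omega^6*8):
Both terms of the exponent have the same exponent 6, so they merge: omega^6*9 + omega^6*8 = omega^6*(9+8) = omega^6*17.
omega raised to a CNF ordinal is a single CNF term: Result = omega^(omega^6*17)

omega^(omega^6*17)


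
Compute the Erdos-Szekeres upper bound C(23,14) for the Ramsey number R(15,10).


R(15,10) <= C(15+10-2, 15-1) = C(23, 14)
C(23, 14) = 23! / (14! * 9!)
= 817190

817190


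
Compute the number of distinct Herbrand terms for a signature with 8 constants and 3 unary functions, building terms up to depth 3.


Herbrand terms by depth:
Depth 0: 8 constants
Depth 1: 24 new terms (running total: 32)
Depth 2: 72 new terms (running total: 104)
Depth 3: 216 new terms (running total: 320)
Total distinct ground terms = 320

320


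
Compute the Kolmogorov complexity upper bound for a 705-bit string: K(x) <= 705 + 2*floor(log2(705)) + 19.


floor(log2(705)) = 9
2 * 9 = 18
K(x) <= 705 + 18 + 19 = 742

742


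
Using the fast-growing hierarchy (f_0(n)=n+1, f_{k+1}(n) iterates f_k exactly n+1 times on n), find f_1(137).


f_1(137) = f_0^138(137)
f_0 adds 1 each time, applied 138 times.
f_1(137) = 137 + 138 = 275

275


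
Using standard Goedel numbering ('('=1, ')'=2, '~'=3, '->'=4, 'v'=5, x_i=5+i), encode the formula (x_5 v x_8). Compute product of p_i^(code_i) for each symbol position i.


Formula: (x_5 v x_8)
Symbol codes: [1, 10, 5, 13, 2]
Primes: [2, 3, 5, 7, 11]
p_1^1 = 2^1 = 2
p_2^10 = 3^10 = 59049
p_3^5 = 5^5 = 3125
p_4^13 = 7^13 = 96889010407
p_5^2 = 11^2 = 121
Product = 4326656876489225643750

4326656876489225643750


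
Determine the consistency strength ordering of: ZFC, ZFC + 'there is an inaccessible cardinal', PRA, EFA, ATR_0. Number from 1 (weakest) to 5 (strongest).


Ordering by consistency strength:
1. EFA
2. PRA
3. ATR_0
4. ZFC
5. ZFC + 'there is an inaccessible cardinal'


ZFC=4, ZFC + 'there is an inaccessible cardinal'=5, PRA=2, EFA=1, ATR_0=3


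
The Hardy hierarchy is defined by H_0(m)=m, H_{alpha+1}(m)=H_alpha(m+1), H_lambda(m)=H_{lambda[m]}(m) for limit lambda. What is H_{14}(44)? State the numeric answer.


H_14(44):
For finite ordinals k, H_k(n) = n + k (each successor step adds 1).
H_14(44) = 44 + 14 = 58

58


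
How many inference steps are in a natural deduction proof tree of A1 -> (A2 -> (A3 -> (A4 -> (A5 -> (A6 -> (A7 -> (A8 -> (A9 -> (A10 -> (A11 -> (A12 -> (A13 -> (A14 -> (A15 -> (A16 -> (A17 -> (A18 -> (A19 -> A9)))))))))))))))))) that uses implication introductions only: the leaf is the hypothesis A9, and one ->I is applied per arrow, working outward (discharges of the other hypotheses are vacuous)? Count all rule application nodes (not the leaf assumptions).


The formula has 19 arrows (->); its innermost consequent A9 is one of the antecedents,
so the proof starts from the hypothesis leaf A9 (not a rule application) and closes one arrow per ->I.
Building A1 -> (A2 -> (A3 -> (A4 -> (A5 -> (A6 -> (A7 -> (A8 -> (A9 -> (A10 -> (A11 -> (A12 -> (A13 -> (A14 -> (A15 -> (A16 -> (A17 -> (A18 -> (A19 -> A9)))))))))))))))))) therefore takes 19 nested implication introductions.
Total inference nodes = 19

19


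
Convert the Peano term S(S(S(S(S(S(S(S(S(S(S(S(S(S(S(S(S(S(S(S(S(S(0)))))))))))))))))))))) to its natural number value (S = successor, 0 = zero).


Counting successors applied to 0:
22 applications of S to 0 = 22

22


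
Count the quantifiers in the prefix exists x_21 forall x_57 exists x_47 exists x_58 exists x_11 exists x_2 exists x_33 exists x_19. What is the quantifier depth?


Quantifier prefix has 8 quantifier symbols.
Quantifier depth = 8

8


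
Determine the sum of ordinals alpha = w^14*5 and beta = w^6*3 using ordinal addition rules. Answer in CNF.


Ordinal addition w^14*5 + w^6*3:
Leading exponent of alpha (14) > leading exponent of beta (6).
Since alpha's term has higher exponent than beta's leading term,
the sum is simply alpha followed by beta.
Result = w^14*5 + w^6*3

w^14*5 + w^6*3


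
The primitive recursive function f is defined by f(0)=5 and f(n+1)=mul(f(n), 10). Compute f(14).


f(0) = 5
f(1) = mul(f(0), 10) = mul(5, 10) = 50
f(2) = mul(f(1), 10) = mul(50, 10) = 500
f(3) = mul(f(2), 10) = mul(500, 10) = 5000
f(4) = mul(f(3), 10) = mul(5000, 10) = 50000
f(5) = mul(f(4), 10) = mul(50000, 10) = 500000
f(6) = mul(f(5), 10) = mul(500000, 10) = 5000000
f(7) = mul(f(6), 10) = mul(5000000, 10) = 50000000
f(8) = mul(f(7), 10) = mul(50000000, 10) = 500000000
f(9) = mul(f(8), 10) = mul(500000000, 10) = 5000000000
f(10) = mul(f(9), 10) = mul(5000000000, 10) = 50000000000
f(11) = mul(f(10), 10) = mul(50000000000, 10) = 500000000000
f(12) = mul(f(11), 10) = mul(500000000000, 10) = 5000000000000
f(13) = mul(f(12), 10) = mul(5000000000000, 10) = 50000000000000
f(14) = mul(f(13), 10) = mul(50000000000000, 10) = 500000000000000


500000000000000


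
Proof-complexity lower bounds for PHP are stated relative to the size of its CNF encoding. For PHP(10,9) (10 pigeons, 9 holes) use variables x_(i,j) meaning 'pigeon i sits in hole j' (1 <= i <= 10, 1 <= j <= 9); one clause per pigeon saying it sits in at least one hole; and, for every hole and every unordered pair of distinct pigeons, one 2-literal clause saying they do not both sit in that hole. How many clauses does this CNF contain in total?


PHP(10,9): 10 pigeons, 9 holes, 10*9 = 90 variables.
- pigeon clauses: one per pigeon -> 10 clauses
- hole clauses: 9 holes * C(10,2) = 9 * 45 -> 405 clauses
Total clauses = 10 + 405 = 415

415


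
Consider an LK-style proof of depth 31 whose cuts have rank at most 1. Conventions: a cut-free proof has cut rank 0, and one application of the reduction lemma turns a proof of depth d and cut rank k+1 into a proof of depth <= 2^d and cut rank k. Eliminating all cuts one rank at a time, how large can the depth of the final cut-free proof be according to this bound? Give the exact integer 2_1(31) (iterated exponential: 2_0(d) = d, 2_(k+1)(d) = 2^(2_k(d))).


Each rank reduction sends depth d to at most 2^d; cut rank r needs r reductions.
2_0(31) = 31
2_1(31) = 2^31 = 2147483648
Cut-free depth bound = 2147483648

2147483648


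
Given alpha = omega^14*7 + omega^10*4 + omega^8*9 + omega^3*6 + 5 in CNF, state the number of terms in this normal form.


CNF: omega^14*7 + omega^10*4 + omega^8*9 + omega^3*6 + 5
Count the summands separated by '+':
  term 1: omega^14*7
  term 2: omega^10*4
  term 3: omega^8*9
  term 4: omega^3*6
  term 5: 5
Total terms = 5

5


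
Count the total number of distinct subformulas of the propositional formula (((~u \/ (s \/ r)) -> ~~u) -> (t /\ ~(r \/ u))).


Formula: (((~u \/ (s \/ r)) -> ~~u) -> (t /\ ~(r \/ u)))
Subformulas found:
  1. u
  2. s
  3. r
  4. t
  5. ~u
  6. ~~u
  7. (s \/ r)
  8. (r \/ u)
  9. ~(r \/ u)
  10. (~u \/ (s \/ r))
  11. (t /\ ~(r \/ u))
  12. ((~u \/ (s \/ r)) -> ~~u)
  13. (((~u \/ (s \/ r)) -> ~~u) -> (t /\ ~(r \/ u)))
Total distinct subformulas = 13

13


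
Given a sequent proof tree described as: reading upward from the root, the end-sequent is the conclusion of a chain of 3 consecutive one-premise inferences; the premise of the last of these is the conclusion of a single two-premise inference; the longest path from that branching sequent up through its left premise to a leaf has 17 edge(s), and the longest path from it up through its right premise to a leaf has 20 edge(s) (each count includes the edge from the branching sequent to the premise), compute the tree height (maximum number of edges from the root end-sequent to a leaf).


Longest path through the left premise: 17 edges (measured from the branching sequent)
Longest path through the right premise: 20 edges
Height of the subtree rooted at the branching sequent: max(17, 20) = 20
The branching sequent sits 3 edges above the root (the chain of one-premise inferences), so height = 20 + 3 = 23

23


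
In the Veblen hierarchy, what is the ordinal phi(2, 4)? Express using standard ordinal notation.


phi(2, 4):
phi(2, beta) = zeta_beta (the beta-th zeta number, fixed point of epsilon).
phi(2, 4) = zeta_4

zeta_4


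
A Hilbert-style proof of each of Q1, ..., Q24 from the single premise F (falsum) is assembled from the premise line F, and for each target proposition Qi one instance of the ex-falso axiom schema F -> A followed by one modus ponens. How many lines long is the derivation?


Ex falso, line by line:
- 1 premise line (F)
- 24 targets, each needing 1 axiom instance (F -> Qi) + 1 MP = 2 lines: 2 * 24 = 48
Total = 1 + 48 = 49 lines.

49


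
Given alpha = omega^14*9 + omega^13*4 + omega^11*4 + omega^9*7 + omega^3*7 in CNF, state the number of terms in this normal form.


CNF: omega^14*9 + omega^13*4 + omega^11*4 + omega^9*7 + omega^3*7
Count the summands separated by '+':
  term 1: omega^14*9
  term 2: omega^13*4
  term 3: omega^11*4
  term 4: omega^9*7
  term 5: omega^3*7
Total terms = 5

5


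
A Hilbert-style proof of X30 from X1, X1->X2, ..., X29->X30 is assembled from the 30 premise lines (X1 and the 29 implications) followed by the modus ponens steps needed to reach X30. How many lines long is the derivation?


We have 30 premise lines: X1 and 29 implications.
Each implication is detached once by MP, giving 29 MP lines.
30 premise lines + 29 MP lines = 59 total lines.

59


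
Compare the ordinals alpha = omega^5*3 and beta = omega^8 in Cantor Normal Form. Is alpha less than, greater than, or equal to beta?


Compare term by term from highest exponent:
alpha = omega^5*3
beta = omega^8
Term 1: alpha has omega^5*3, beta has omega^8*1
Result: alpha < beta

alpha < beta


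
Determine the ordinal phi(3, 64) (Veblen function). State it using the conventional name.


phi(3, 64):
phi(3, beta) = eta_beta (the beta-th eta number, fixed point of zeta).
phi(3, 64) = eta_64

eta_64


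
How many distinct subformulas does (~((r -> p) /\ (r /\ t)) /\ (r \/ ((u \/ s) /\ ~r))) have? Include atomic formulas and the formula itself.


Formula: (~((r -> p) /\ (r /\ t)) /\ (r \/ ((u \/ s) /\ ~r)))
Subformulas found:
  1. u
  2. s
  3. r
  4. t
  5. p
  6. ~r
  7. (u \/ s)
  8. (r -> p)
  9. (r /\ t)
  10. ((u \/ s) /\ ~r)
  11. ((r -> p) /\ (r /\ t))
  12. (r \/ ((u \/ s) /\ ~r))
  13. ~((r -> p) /\ (r /\ t))
  14. (~((r -> p) /\ (r /\ t)) /\ (r \/ ((u \/ s) /\ ~r)))
Total distinct subformulas = 14

14


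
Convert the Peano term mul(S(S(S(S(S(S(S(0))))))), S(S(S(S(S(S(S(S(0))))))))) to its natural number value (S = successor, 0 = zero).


mul(S^7(0), S^8(0)):
S^7(0) = 7
S^8(0) = 8
7 * 8 = 56

56


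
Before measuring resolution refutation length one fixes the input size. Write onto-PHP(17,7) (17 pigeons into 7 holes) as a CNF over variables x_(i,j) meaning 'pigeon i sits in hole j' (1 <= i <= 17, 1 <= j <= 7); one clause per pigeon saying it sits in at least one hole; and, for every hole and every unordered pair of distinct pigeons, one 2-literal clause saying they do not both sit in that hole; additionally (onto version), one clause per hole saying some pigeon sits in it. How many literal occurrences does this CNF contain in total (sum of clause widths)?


onto-PHP(17,7): 17 pigeons, 7 holes, 17*7 = 119 variables.
- pigeon clauses: one per pigeon -> 17 clauses of width 7 -> 119 literals
- hole clauses: 7 holes * C(17,2) = 7 * 136 -> 952 clauses of width 2 -> 1904 literals
- onto clauses: one per hole -> 7 clauses of width 17 -> 119 literals
Total literal occurrences = 119 + 1904 + 119 = 2142

2142


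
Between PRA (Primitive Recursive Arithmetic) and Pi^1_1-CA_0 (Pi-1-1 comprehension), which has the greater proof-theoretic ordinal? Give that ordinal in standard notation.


Proof-theoretic ordinal of PRA (Primitive Recursive Arithmetic): omega^omega
Proof-theoretic ordinal of Pi^1_1-CA_0 (Pi-1-1 comprehension): psi_0(Omega_omega)
Comparing: omega^omega < psi_0(Omega_omega).
The larger ordinal is psi_0(Omega_omega) (from Pi^1_1-CA_0 (Pi-1-1 comprehension)).

psi_0(Omega_omega)


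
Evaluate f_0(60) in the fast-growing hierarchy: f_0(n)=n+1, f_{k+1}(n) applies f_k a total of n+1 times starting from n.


f_0(60) = 60 + 1 = 61

61


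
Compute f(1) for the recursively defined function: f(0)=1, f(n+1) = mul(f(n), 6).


f(0) = 1
f(1) = mul(f(0), 6) = mul(1, 6) = 6


6


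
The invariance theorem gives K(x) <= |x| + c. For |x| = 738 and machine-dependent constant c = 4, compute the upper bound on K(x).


K(x) <= |x| + c = 738 + 4 = 742

742


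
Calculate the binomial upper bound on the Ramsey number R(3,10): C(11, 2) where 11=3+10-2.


R(3,10) <= C(3+10-2, 3-1) = C(11, 2)
C(11, 2) = 11! / (2! * 9!)
= 55

55


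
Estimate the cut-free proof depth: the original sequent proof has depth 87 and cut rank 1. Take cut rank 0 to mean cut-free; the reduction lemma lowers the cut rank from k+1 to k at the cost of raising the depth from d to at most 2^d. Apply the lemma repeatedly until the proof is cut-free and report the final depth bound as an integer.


Each rank reduction sends depth d to at most 2^d; cut rank r needs r reductions.
2_0(87) = 87
2_1(87) = 2^87 = 154742504910672534362390528
Cut-free depth bound = 154742504910672534362390528

154742504910672534362390528


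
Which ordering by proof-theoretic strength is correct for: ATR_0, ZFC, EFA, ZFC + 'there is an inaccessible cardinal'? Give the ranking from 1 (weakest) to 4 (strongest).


Ordering by consistency strength:
1. EFA
2. ATR_0
3. ZFC
4. ZFC + 'there is an inaccessible cardinal'


ATR_0=2, ZFC=3, EFA=1, ZFC + 'there is an inaccessible cardinal'=4


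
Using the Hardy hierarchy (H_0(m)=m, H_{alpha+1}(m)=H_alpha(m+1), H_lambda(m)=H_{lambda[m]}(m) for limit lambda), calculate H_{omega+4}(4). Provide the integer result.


H_{omega+4}(4):
Unwind the 4 successor steps: H_{omega+4}(4) = H_omega(4+4) = H_omega(8).
H_omega(m) = H_m(m) = m + m = 2m.
Result = 2 * 8 = 16

16


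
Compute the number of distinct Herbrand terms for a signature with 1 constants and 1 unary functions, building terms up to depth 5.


Herbrand terms by depth:
Depth 0: 1 constants
Depth 1: 1 new terms (running total: 2)
Depth 2: 1 new terms (running total: 3)
Depth 3: 1 new terms (running total: 4)
Depth 4: 1 new terms (running total: 5)
Depth 5: 1 new terms (running total: 6)
Total distinct ground terms = 6

6


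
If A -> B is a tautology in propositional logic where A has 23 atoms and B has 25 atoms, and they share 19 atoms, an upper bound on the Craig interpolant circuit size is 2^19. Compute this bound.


Shared atoms = 19
Craig interpolant size bound = 2^19
= 524288

524288


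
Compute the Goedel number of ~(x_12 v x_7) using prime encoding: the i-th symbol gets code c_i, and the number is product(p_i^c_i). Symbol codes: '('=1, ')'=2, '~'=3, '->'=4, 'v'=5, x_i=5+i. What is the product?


Formula: ~(x_12 v x_7)
Symbol codes: [3, 1, 17, 5, 12, 2]
Primes: [2, 3, 5, 7, 11, 13]
p_1^3 = 2^3 = 8
p_2^1 = 3^1 = 3
p_3^17 = 5^17 = 762939453125
p_4^5 = 7^5 = 16807
p_5^12 = 11^12 = 3138428376721
p_6^2 = 13^2 = 169
Product = 163226414940599196954345703125000

163226414940599196954345703125000


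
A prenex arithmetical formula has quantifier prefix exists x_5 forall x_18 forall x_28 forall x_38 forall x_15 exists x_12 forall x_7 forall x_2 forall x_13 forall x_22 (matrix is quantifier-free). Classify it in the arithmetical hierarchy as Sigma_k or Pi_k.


Leading quantifier is exists, so the class is Sigma.
Number of quantifier blocks = alternations + 1 = 3 + 1 = 4.
Classification: Sigma_4

Sigma_4


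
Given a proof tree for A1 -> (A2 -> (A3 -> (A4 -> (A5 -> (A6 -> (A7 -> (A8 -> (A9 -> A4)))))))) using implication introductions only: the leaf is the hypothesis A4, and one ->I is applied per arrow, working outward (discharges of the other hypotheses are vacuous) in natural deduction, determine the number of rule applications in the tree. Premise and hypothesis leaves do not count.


The formula has 9 arrows (->); its innermost consequent A4 is one of the antecedents,
so the proof starts from the hypothesis leaf A4 (not a rule application) and closes one arrow per ->I.
Building A1 -> (A2 -> (A3 -> (A4 -> (A5 -> (A6 -> (A7 -> (A8 -> (A9 -> A4)))))))) therefore takes 9 nested implication introductions.
Total inference nodes = 9

9


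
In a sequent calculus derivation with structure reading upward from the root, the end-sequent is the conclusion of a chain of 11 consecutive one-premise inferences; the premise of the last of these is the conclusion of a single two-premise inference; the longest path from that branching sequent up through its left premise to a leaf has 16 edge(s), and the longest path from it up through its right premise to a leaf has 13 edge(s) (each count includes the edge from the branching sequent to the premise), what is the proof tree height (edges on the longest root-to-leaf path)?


Longest path through the left premise: 16 edges (measured from the branching sequent)
Longest path through the right premise: 13 edges
Height of the subtree rooted at the branching sequent: max(16, 13) = 16
The branching sequent sits 11 edges above the root (the chain of one-premise inferences), so height = 16 + 11 = 27

27


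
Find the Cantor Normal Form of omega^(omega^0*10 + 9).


omega^(omega^0*10 + 9):
omega^0 = 1, so the exponent is 10 + 9 = 19 (finite ordinal addition).
Result = omega^19, already a single CNF term.

omega^19


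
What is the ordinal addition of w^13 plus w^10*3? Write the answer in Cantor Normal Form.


Ordinal addition w^13 + w^10*3:
Leading exponent of alpha (13) > leading exponent of beta (10).
Since alpha's term has higher exponent than beta's leading term,
the sum is simply alpha followed by beta.
Result = w^13 + w^10*3

w^13 + w^10*3


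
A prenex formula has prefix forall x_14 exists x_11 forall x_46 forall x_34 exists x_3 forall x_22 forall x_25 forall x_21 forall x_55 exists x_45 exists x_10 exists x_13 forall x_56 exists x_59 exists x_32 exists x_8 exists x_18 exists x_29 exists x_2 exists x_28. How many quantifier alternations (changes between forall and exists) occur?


Walk the prefix and count type changes:
  position 1: forall -> exists <-- alternation
  position 2: exists -> forall <-- alternation
  position 3: forall -> forall
  position 4: forall -> exists <-- alternation
  position 5: exists -> forall <-- alternation
  position 6: forall -> forall
  position 7: forall -> forall
  position 8: forall -> forall
  position 9: forall -> exists <-- alternation
  position 10: exists -> exists
  position 11: exists -> exists
  position 12: exists -> forall <-- alternation
  position 13: forall -> exists <-- alternation
  position 14: exists -> exists
  position 15: exists -> exists
  position 16: exists -> exists
  position 17: exists -> exists
  position 18: exists -> exists
  position 19: exists -> exists
Total alternations = 7

7


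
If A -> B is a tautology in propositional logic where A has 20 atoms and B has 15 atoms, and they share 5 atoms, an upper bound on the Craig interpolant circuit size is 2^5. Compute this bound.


Shared atoms = 5
Craig interpolant size bound = 2^5
= 32

32


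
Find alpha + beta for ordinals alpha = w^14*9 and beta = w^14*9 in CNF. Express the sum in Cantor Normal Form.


Ordinal addition w^14*9 + w^14*9:
Both terms have the same exponent 14.
w^e*c + w^e*d = w^e*(c+d).
Result = w^14*(9+9) = w^14*18

w^14*18


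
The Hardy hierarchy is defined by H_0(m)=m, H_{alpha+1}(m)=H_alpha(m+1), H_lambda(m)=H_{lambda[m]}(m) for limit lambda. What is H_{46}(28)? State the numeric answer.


H_46(28):
For finite ordinals k, H_k(n) = n + k (each successor step adds 1).
H_46(28) = 28 + 46 = 74

74


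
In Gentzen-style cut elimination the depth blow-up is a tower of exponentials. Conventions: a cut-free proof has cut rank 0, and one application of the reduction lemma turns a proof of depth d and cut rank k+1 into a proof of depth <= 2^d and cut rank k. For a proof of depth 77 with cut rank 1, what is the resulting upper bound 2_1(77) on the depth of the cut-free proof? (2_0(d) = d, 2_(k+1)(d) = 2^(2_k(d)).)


Each rank reduction sends depth d to at most 2^d; cut rank r needs r reductions.
2_0(77) = 77
2_1(77) = 2^77 = 151115727451828646838272
Cut-free depth bound = 151115727451828646838272

151115727451828646838272


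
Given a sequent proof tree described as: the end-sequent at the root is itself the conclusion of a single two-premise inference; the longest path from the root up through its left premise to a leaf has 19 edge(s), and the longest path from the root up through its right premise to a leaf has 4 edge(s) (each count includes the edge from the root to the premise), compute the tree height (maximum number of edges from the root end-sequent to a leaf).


Longest path through the left premise: 19 edges (measured from the branching sequent)
Longest path through the right premise: 4 edges
Height of the subtree rooted at the branching sequent: max(19, 4) = 19
The branching sequent is the root itself.
Total height = 19

19


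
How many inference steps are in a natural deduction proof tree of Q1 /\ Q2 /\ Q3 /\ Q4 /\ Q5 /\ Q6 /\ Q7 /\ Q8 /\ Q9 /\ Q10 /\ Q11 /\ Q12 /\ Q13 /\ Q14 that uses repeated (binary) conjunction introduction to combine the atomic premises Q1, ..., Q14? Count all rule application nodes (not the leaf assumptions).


The target conjunction has 14 conjuncts, i.e. 13 binary /\ connectives.
Each conjunction-intro joins two pieces, so 14 atoms require 14-1 = 13 applications.
Total inference nodes = 13

13


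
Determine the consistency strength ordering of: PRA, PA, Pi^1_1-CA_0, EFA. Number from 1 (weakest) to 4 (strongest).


Ordering by consistency strength:
1. EFA
2. PRA
3. PA
4. Pi^1_1-CA_0


PRA=2, PA=3, Pi^1_1-CA_0=4, EFA=1


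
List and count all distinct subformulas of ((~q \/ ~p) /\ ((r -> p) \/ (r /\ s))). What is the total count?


Formula: ((~q \/ ~p) /\ ((r -> p) \/ (r /\ s)))
Subformulas found:
  1. q
  2. s
  3. r
  4. p
  5. ~p
  6. ~q
  7. (r /\ s)
  8. (r -> p)
  9. (~q \/ ~p)
  10. ((r -> p) \/ (r /\ s))
  11. ((~q \/ ~p) /\ ((r -> p) \/ (r /\ s)))
Total distinct subformulas = 11

11


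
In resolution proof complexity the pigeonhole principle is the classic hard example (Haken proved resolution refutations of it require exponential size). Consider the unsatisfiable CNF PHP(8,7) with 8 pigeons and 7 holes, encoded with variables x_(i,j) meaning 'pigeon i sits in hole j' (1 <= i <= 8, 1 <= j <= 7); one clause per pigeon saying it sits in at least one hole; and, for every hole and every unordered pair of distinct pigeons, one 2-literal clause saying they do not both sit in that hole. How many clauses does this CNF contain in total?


PHP(8,7): 8 pigeons, 7 holes, 8*7 = 56 variables.
- pigeon clauses: one per pigeon -> 8 clauses
- hole clauses: 7 holes * C(8,2) = 7 * 28 -> 196 clauses
Total clauses = 8 + 196 = 204

204


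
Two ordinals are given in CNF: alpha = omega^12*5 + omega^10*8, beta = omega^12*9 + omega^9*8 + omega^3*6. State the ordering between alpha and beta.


Compare term by term from highest exponent:
alpha = omega^12*5 + omega^10*8
beta = omega^12*9 + omega^9*8 + omega^3*6
Term 1: alpha has omega^12*5, beta has omega^12*9
Term 2: alpha has omega^10*8, beta has omega^9*8
Term 3: alpha has omega^0*0, beta has omega^3*6
Result: alpha < beta

alpha < beta


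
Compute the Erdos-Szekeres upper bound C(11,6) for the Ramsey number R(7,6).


R(7,6) <= C(7+6-2, 7-1) = C(11, 6)
C(11, 6) = 11! / (6! * 5!)
= 462

462


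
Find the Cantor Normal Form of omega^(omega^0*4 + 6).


omega^(omega^0*4 + 6):
omega^0 = 1, so the exponent is 4 + 6 = 10 (finite ordinal addition).
Result = omega^10, already a single CNF term.

omega^10


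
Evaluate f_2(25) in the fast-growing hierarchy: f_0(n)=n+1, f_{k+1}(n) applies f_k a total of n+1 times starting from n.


f_2(25) = f_1^26(25)
f_1(m) = 2m + 1.
Iterating: f_1^k(n) = 2^k*(n+1) - 1.
f_2(25) = 2^26*(25+1) - 1 = 67108864*26 - 1 = 1744830463

1744830463


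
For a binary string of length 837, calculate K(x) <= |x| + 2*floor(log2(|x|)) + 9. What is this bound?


floor(log2(837)) = 9
2 * 9 = 18
K(x) <= 837 + 18 + 9 = 864

864


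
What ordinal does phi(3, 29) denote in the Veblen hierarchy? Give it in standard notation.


phi(3, 29):
phi(3, beta) = eta_beta (the beta-th eta number, fixed point of zeta).
phi(3, 29) = eta_29

eta_29


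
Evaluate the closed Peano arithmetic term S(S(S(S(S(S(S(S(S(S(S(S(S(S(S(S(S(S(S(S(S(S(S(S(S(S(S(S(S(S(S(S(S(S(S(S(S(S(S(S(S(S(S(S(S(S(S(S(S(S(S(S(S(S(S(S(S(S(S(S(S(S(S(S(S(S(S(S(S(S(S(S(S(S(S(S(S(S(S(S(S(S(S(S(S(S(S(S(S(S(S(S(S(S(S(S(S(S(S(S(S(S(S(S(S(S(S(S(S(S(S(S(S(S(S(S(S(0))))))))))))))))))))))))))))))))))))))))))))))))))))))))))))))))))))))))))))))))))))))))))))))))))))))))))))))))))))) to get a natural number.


Counting successors applied to 0:
117 applications of S to 0 = 117

117


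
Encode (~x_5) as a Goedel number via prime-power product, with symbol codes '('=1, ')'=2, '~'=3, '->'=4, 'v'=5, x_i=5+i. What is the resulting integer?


Formula: (~x_5)
Symbol codes: [1, 3, 10, 2]
Primes: [2, 3, 5, 7]
p_1^1 = 2^1 = 2
p_2^3 = 3^3 = 27
p_3^10 = 5^10 = 9765625
p_4^2 = 7^2 = 49
Product = 25839843750

25839843750


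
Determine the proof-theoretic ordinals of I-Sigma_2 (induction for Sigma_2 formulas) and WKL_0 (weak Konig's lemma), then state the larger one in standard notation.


Proof-theoretic ordinal of I-Sigma_2 (induction for Sigma_2 formulas): omega^(omega^omega)
Proof-theoretic ordinal of WKL_0 (weak Konig's lemma): omega^omega
Comparing: omega^omega < omega^(omega^omega).
The larger ordinal is omega^(omega^omega) (from I-Sigma_2 (induction for Sigma_2 formulas)).

omega^(omega^omega)


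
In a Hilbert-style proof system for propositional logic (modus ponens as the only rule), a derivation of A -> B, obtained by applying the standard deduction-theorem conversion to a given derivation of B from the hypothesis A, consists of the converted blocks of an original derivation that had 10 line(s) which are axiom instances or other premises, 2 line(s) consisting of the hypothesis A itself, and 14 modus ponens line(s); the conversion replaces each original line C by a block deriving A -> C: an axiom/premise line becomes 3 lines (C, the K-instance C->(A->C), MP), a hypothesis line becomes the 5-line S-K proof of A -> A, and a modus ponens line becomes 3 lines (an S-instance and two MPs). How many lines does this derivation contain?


Deduction-theorem conversion, block by block:
- 10 axiom/premise lines -> 3 lines each = 30
- 2 hypothesis lines -> 5 lines each (identity proof A->A) = 10
- 14 MP lines -> 3 lines each (S-instance, MP, MP) = 42
Total = 30 + 10 + 42 = 82 lines.

82


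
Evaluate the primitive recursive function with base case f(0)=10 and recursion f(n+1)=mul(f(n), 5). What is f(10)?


f(0) = 10
f(1) = mul(f(0), 5) = mul(10, 5) = 50
f(2) = mul(f(1), 5) = mul(50, 5) = 250
f(3) = mul(f(2), 5) = mul(250, 5) = 1250
f(4) = mul(f(3), 5) = mul(1250, 5) = 6250
f(5) = mul(f(4), 5) = mul(6250, 5) = 31250
f(6) = mul(f(5), 5) = mul(31250, 5) = 156250
f(7) = mul(f(6), 5) = mul(156250, 5) = 781250
f(8) = mul(f(7), 5) = mul(781250, 5) = 3906250
f(9) = mul(f(8), 5) = mul(3906250, 5) = 19531250
f(10) = mul(f(9), 5) = mul(19531250, 5) = 97656250


97656250


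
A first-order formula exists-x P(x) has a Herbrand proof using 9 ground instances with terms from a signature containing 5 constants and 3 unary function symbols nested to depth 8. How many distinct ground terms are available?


Herbrand terms by depth:
Depth 0: 5 constants
Depth 1: 15 new terms (running total: 20)
Depth 2: 45 new terms (running total: 65)
Depth 3: 135 new terms (running total: 200)
Depth 4: 405 new terms (running total: 605)
Depth 5: 1215 new terms (running total: 1820)
Depth 6: 3645 new terms (running total: 5465)
Depth 7: 10935 new terms (running total: 16400)
Depth 8: 32805 new terms (running total: 49205)
Total distinct ground terms = 49205

49205


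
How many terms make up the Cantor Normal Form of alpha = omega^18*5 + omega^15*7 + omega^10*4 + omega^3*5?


CNF: omega^18*5 + omega^15*7 + omega^10*4 + omega^3*5
Count the summands separated by '+':
  term 1: omega^18*5
  term 2: omega^15*7
  term 3: omega^10*4
  term 4: omega^3*5
Total terms = 4

4


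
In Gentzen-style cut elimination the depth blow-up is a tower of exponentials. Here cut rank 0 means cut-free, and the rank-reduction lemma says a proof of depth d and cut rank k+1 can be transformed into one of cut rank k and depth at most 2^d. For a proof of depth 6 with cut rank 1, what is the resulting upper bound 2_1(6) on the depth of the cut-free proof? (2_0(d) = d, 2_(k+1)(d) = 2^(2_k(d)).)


Each rank reduction sends depth d to at most 2^d; cut rank r needs r reductions.
2_0(6) = 6
2_1(6) = 2^6 = 64
Cut-free depth bound = 64

64


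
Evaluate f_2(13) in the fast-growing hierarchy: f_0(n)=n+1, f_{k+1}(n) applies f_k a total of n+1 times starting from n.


f_2(13) = f_1^14(13)
f_1(m) = 2m + 1.
Iterating: f_1^k(n) = 2^k*(n+1) - 1.
f_2(13) = 2^14*(13+1) - 1 = 16384*14 - 1 = 229375

229375


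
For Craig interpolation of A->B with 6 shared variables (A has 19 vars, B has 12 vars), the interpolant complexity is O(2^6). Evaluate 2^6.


Shared atoms = 6
Craig interpolant size bound = 2^6
= 64

64


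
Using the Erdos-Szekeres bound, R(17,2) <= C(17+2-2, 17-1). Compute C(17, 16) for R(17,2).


R(17,2) <= C(17+2-2, 17-1) = C(17, 16)
C(17, 16) = 17! / (16! * 1!)
= 17

17


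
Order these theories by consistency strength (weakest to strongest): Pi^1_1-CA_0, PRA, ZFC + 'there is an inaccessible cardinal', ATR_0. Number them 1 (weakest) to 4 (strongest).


Ordering by consistency strength:
1. PRA
2. ATR_0
3. Pi^1_1-CA_0
4. ZFC + 'there is an inaccessible cardinal'


Pi^1_1-CA_0=3, PRA=1, ZFC + 'there is an inaccessible cardinal'=4, ATR_0=2


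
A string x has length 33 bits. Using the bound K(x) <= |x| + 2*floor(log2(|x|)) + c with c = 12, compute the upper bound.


floor(log2(33)) = 5
2 * 5 = 10
K(x) <= 33 + 10 + 12 = 55

55


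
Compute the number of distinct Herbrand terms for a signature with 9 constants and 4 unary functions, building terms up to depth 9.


Herbrand terms by depth:
Depth 0: 9 constants
Depth 1: 36 new terms (running total: 45)
Depth 2: 144 new terms (running total: 189)
Depth 3: 576 new terms (running total: 765)
Depth 4: 2304 new terms (running total: 3069)
Depth 5: 9216 new terms (running total: 12285)
Depth 6: 36864 new terms (running total: 49149)
Depth 7: 147456 new terms (running total: 196605)
Depth 8: 589824 new terms (running total: 786429)
Depth 9: 2359296 new terms (running total: 3145725)
Total distinct ground terms = 3145725

3145725


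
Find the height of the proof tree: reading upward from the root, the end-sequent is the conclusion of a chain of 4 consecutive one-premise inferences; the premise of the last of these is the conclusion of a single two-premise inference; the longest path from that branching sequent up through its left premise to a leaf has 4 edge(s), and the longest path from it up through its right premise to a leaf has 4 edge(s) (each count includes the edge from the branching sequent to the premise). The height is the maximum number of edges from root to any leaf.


Longest path through the left premise: 4 edges (measured from the branching sequent)
Longest path through the right premise: 4 edges
Height of the subtree rooted at the branching sequent: max(4, 4) = 4
The branching sequent sits 4 edges above the root (the chain of one-premise inferences), so height = 4 + 4 = 8

8
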